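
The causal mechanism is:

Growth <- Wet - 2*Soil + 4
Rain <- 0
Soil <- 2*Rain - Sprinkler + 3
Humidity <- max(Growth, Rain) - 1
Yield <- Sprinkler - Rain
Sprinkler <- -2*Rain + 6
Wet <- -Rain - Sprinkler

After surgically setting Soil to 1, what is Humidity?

-1

The intervention breaks the incoming arrows to Soil: Soil <- 2*Rain - Sprinkler + 3 no longer applies, and Soil = 1.
Sprinkler = -2*Rain + 6  [with Rain=0]  = 6
Wet = -Rain - Sprinkler  [with Rain=0, Sprinkler=6]  = -6
Growth = Wet - 2*Soil + 4  [with Wet=-6, Soil=1]  = -4
Humidity = max(Growth, Rain) - 1  [with Growth=-4, Rain=0]  = -1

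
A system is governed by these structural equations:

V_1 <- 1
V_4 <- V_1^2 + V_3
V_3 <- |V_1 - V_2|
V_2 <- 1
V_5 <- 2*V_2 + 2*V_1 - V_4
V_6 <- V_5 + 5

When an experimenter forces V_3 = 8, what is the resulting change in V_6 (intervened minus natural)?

-8

The intervention breaks the incoming arrows to V_3: V_3 <- |V_1 - V_2| no longer applies, and V_3 = 8.
V_4 = V_1^2 + V_3  [with V_1=1, V_3=8]  = 9
V_5 = 2*V_2 + 2*V_1 - V_4  [with V_2=1, V_1=1, V_4=9]  = -5
V_6 = V_5 + 5  [with V_5=-5]  = 0
Without intervention: V_3 = |V_1 - V_2|  [with V_1=1, V_2=1]  = 0; V_4 = V_1^2 + V_3  [with V_1=1, V_3=0]  = 1; V_5 = 2*V_2 + 2*V_1 - V_4  [with V_2=1, V_1=1, V_4=1]  = 3; V_6 = V_5 + 5  [with V_5=3]  = 8.
Change = 0 − 8 = -8.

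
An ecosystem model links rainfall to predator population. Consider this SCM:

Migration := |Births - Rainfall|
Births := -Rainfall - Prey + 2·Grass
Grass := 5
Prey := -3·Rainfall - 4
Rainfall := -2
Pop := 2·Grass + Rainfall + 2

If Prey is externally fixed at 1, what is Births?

11

The intervention breaks the incoming arrows to Prey: Prey := -3·Rainfall - 4 no longer applies, and Prey = 1.
Births = -Rainfall - Prey + 2·Grass  [with Rainfall=-2, Prey=1, Grass=5]  = 11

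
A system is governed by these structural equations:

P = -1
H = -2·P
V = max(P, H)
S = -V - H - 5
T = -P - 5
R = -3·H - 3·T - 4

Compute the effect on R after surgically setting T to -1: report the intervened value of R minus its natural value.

-9

The intervention breaks the incoming arrows to T: T = -P - 5 no longer applies, and T = -1.
H = -2·P  [with P=-1]  = 2
R = -3·H - 3·T - 4  [with H=2, T=-1]  = -7
Without intervention: H = -2·P  [with P=-1]  = 2; T = -P - 5  [with P=-1]  = -4; R = -3·H - 3·T - 4  [with H=2, T=-4]  = 2.
Change = -7 − 2 = -9.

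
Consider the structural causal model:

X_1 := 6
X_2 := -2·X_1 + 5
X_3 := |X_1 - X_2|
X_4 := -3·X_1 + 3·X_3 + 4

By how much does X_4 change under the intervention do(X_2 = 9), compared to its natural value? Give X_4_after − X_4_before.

Under do(X_2=9), the mechanism X_2 := -2·X_1 + 5 is discarded; X_2 is fixed at 9.
X_3 = |X_1 - X_2|  [with X_1=6, X_2=9]  = 3
X_4 = -3·X_1 + 3·X_3 + 4  [with X_1=6, X_3=3]  = -5
Without intervention: X_2 = -2·X_1 + 5  [with X_1=6]  = -7; X_3 = |X_1 - X_2|  [with X_1=6, X_2=-7]  = 13; X_4 = -3·X_1 + 3·X_3 + 4  [with X_1=6, X_3=13]  = 25.
Change = -5 − 25 = -30.

-30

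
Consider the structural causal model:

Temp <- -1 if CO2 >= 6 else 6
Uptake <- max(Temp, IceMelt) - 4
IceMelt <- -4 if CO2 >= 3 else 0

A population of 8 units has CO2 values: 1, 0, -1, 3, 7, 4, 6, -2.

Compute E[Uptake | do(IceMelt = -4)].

Every unit gets IceMelt=-4 under the intervention. Uptake values become 2, 2, 2, 2, -5, 2, -5, 2; E[Uptake|do(IceMelt=-4)] = 0.25.

0.25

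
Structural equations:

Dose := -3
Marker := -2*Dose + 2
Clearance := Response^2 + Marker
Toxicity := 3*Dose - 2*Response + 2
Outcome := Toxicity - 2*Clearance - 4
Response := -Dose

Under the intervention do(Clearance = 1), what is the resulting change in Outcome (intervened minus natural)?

The intervention breaks the incoming arrows to Clearance: Clearance := Response^2 + Marker no longer applies, and Clearance = 1.
Response = -Dose  [with Dose=-3]  = 3
Toxicity = 3*Dose - 2*Response + 2  [with Dose=-3, Response=3]  = -13
Outcome = Toxicity - 2*Clearance - 4  [with Toxicity=-13, Clearance=1]  = -19
Without intervention: Marker = -2*Dose + 2  [with Dose=-3]  = 8; Response = -Dose  [with Dose=-3]  = 3; Toxicity = 3*Dose - 2*Response + 2  [with Dose=-3, Response=3]  = -13; Clearance = Response^2 + Marker  [with Response=3, Marker=8]  = 17; Outcome = Toxicity - 2*Clearance - 4  [with Toxicity=-13, Clearance=17]  = -51.
Change = -19 − (-51) = 32.

32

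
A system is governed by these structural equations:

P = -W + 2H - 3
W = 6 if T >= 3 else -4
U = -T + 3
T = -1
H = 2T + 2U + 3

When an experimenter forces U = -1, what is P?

-1

do(U=-1) replaces the equation U = -T + 3 with the constant U = -1.
H = 2T + 2U + 3  [with T=-1, U=-1]  = -1
W = 6 if T >= 3 else -4  [with T=-1]  = -4
P = -W + 2H - 3  [with W=-4, H=-1]  = -1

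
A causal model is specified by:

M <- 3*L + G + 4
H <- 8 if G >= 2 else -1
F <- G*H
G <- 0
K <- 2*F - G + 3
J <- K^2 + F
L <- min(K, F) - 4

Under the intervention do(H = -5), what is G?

Under do(H=-5), the mechanism H <- 8 if G >= 2 else -1 is discarded; H is fixed at -5.
G is not downstream of the intervention, so its value is determined by the original equations.

0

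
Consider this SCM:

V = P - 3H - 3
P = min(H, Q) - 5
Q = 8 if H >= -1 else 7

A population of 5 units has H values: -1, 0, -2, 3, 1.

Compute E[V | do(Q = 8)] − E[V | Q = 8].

Under do(Q=8), Q's equation is replaced by Q=8 for every unit. Per-unit V: -6, -8, -4, -14, -10. Mean = -8.4.
Observing Q=8 restricts to units where Q's equation naturally yields 8: H ∈ {-1, 0, 3, 1}. In that subpopulation V = -6, -8, -14, -10, mean -9.5.
Difference = -8.4 − (-9.5) = 1.1.

1.1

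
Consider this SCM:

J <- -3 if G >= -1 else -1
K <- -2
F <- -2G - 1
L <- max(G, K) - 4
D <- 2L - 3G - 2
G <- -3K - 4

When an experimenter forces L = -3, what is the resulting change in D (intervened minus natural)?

-2

The intervention breaks the incoming arrows to L: L <- max(G, K) - 4 no longer applies, and L = -3.
G = -3K - 4  [with K=-2]  = 2
D = 2L - 3G - 2  [with L=-3, G=2]  = -14
Without intervention: G = -3K - 4  [with K=-2]  = 2; L = max(G, K) - 4  [with G=2, K=-2]  = -2; D = 2L - 3G - 2  [with L=-2, G=2]  = -12.
Change = -14 − (-12) = -2.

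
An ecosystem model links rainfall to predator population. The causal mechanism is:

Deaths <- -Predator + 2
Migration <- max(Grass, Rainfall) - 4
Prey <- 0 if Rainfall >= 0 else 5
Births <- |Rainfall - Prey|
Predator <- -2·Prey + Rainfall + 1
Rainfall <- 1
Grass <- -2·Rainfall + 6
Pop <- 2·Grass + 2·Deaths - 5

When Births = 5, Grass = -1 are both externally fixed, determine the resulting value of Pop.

Under do(Births = 5, Grass = -1), each intervened variable's structural equation is replaced by its fixed value.
Prey = 0 if Rainfall >= 0 else 5  [with Rainfall=1]  = 0
Predator = -2·Prey + Rainfall + 1  [with Prey=0, Rainfall=1]  = 2
Deaths = -Predator + 2  [with Predator=2]  = 0
Pop = 2·Grass + 2·Deaths - 5  [with Grass=-1, Deaths=0]  = -7

-7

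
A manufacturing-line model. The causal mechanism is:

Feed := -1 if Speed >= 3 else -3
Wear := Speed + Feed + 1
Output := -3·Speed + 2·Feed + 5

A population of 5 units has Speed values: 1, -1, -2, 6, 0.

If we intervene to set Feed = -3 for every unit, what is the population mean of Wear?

Under do(Feed=-3), Feed's equation is replaced by Feed=-3 for every unit. Per-unit Wear: -1, -3, -4, 4, -2. Mean = -1.2.

-1.2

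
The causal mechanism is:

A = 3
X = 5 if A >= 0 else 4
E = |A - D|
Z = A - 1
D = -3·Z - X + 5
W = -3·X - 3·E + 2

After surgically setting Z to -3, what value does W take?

-31

Under do(Z=-3), the mechanism Z = A - 1 is discarded; Z is fixed at -3.
X = 5 if A >= 0 else 4  [with A=3]  = 5
D = -3·Z - X + 5  [with Z=-3, X=5]  = 9
E = |A - D|  [with A=3, D=9]  = 6
W = -3·X - 3·E + 2  [with X=5, E=6]  = -31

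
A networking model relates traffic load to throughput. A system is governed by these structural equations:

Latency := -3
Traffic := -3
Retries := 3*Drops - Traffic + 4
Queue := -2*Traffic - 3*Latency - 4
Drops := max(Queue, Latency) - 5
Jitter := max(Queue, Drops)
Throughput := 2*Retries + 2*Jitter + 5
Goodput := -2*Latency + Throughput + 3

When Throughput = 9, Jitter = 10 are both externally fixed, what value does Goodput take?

18

Under do(Throughput = 9, Jitter = 10), each intervened variable's structural equation is replaced by its fixed value.
Goodput = -2*Latency + Throughput + 3  [with Latency=-3, Throughput=9]  = 18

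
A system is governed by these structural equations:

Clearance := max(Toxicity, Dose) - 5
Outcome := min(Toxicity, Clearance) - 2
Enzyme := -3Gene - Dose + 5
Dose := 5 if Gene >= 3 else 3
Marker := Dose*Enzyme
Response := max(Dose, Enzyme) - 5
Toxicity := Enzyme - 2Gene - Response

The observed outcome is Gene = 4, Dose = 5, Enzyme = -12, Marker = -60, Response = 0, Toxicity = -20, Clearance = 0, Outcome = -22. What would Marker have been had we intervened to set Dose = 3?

Under do(Dose=3), the mechanism Dose := 5 if Gene >= 3 else 3 is discarded; Dose is fixed at 3.
Enzyme = -3Gene - Dose + 5  [with Gene=4, Dose=3]  = -10
Marker = Dose*Enzyme  [with Dose=3, Enzyme=-10]  = -30

-30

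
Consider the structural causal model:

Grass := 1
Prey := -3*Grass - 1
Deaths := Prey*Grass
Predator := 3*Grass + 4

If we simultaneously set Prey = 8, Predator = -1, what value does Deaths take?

Setting Prey = 8, Predator = -1 by intervention discards those variables' equations.
Deaths = Prey*Grass  [with Prey=8, Grass=1]  = 8

8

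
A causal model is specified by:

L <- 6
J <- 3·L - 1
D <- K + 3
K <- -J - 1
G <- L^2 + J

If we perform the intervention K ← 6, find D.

do(K=6) replaces the equation K <- -J - 1 with the constant K = 6.
D = K + 3  [with K=6]  = 9

9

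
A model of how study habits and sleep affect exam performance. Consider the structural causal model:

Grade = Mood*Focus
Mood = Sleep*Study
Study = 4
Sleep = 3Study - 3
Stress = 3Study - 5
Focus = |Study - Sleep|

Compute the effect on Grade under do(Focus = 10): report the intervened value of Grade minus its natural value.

Under do(Focus=10), the mechanism Focus = |Study - Sleep| is discarded; Focus is fixed at 10.
Sleep = 3Study - 3  [with Study=4]  = 9
Mood = Sleep*Study  [with Sleep=9, Study=4]  = 36
Grade = Mood*Focus  [with Mood=36, Focus=10]  = 360
Without intervention: Sleep = 3Study - 3  [with Study=4]  = 9; Focus = |Study - Sleep|  [with Study=4, Sleep=9]  = 5; Mood = Sleep*Study  [with Sleep=9, Study=4]  = 36; Grade = Mood*Focus  [with Mood=36, Focus=5]  = 180.
Change = 360 − 180 = 180.

180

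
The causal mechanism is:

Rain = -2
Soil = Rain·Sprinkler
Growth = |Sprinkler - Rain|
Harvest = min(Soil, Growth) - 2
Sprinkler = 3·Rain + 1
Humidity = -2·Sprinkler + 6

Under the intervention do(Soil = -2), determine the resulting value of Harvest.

The intervention breaks the incoming arrows to Soil: Soil = Rain·Sprinkler no longer applies, and Soil = -2.
Sprinkler = 3·Rain + 1  [with Rain=-2]  = -5
Growth = |Sprinkler - Rain|  [with Sprinkler=-5, Rain=-2]  = 3
Harvest = min(Soil, Growth) - 2  [with Soil=-2, Growth=3]  = -4

-4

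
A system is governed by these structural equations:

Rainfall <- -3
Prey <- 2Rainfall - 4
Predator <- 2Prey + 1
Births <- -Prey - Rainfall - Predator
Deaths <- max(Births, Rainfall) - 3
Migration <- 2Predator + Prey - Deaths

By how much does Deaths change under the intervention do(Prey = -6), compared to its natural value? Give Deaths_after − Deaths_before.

-12

do(Prey=-6) replaces the equation Prey <- 2Rainfall - 4 with the constant Prey = -6.
Predator = 2Prey + 1  [with Prey=-6]  = -11
Births = -Prey - Rainfall - Predator  [with Prey=-6, Rainfall=-3, Predator=-11]  = 20
Deaths = max(Births, Rainfall) - 3  [with Births=20, Rainfall=-3]  = 17
Without intervention: Prey = 2Rainfall - 4  [with Rainfall=-3]  = -10; Predator = 2Prey + 1  [with Prey=-10]  = -19; Births = -Prey - Rainfall - Predator  [with Prey=-10, Rainfall=-3, Predator=-19]  = 32; Deaths = max(Births, Rainfall) - 3  [with Births=32, Rainfall=-3]  = 29.
Change = 17 − 29 = -12.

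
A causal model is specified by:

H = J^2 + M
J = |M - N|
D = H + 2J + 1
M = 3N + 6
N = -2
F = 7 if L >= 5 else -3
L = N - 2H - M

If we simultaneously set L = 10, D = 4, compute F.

7

Under do(L = 10, D = 4), each intervened variable's structural equation is replaced by its fixed value.
F = 7 if L >= 5 else -3  [with L=10]  = 7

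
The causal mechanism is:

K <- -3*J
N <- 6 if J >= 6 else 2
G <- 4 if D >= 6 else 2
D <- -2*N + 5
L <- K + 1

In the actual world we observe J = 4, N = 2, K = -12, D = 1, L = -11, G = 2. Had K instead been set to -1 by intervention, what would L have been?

0

do(K=-1) replaces the equation K <- -3*J with the constant K = -1.
L = K + 1  [with K=-1]  = 0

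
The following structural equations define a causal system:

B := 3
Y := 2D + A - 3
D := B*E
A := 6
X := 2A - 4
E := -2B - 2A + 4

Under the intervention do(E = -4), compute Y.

-21

Under do(E=-4), the mechanism E := -2B - 2A + 4 is discarded; E is fixed at -4.
D = B*E  [with B=3, E=-4]  = -12
Y = 2D + A - 3  [with D=-12, A=6]  = -21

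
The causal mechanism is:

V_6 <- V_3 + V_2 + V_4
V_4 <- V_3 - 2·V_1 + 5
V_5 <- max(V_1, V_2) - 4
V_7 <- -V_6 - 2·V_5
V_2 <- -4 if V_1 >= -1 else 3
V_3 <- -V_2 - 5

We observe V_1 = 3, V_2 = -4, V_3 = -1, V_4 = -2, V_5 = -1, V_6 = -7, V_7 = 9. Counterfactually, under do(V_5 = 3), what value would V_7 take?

1

Under do(V_5=3), the mechanism V_5 <- max(V_1, V_2) - 4 is discarded; V_5 is fixed at 3.
V_2 = -4 if V_1 >= -1 else 3  [with V_1=3]  = -4
V_3 = -V_2 - 5  [with V_2=-4]  = -1
V_4 = V_3 - 2·V_1 + 5  [with V_3=-1, V_1=3]  = -2
V_6 = V_3 + V_2 + V_4  [with V_3=-1, V_2=-4, V_4=-2]  = -7
V_7 = -V_6 - 2·V_5  [with V_6=-7, V_5=3]  = 1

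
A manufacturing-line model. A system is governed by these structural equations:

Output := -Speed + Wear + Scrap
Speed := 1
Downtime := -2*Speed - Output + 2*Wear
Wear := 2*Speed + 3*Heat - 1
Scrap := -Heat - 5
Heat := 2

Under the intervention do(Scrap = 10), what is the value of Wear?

Under do(Scrap=10), the mechanism Scrap := -Heat - 5 is discarded; Scrap is fixed at 10.
Since Wear is not a descendant of the intervened variable, it is unaffected.
Wear = 2*Speed + 3*Heat - 1  [with Speed=1, Heat=2]  = 7

7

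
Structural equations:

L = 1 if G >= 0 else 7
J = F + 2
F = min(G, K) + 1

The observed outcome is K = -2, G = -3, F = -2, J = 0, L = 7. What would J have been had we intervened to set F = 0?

The intervention breaks the incoming arrows to F: F = min(G, K) + 1 no longer applies, and F = 0.
J = F + 2  [with F=0]  = 2

2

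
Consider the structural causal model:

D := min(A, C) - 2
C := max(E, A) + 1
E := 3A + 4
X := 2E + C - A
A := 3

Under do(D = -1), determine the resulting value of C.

14

do(D=-1) replaces the equation D := min(A, C) - 2 with the constant D = -1.
C is not downstream of the intervention, so its value is determined by the original equations.
E = 3A + 4  [with A=3]  = 13
C = max(E, A) + 1  [with E=13, A=3]  = 14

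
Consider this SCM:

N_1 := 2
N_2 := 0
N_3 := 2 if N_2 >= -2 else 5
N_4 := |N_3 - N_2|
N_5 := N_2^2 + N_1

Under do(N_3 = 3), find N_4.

The intervention breaks the incoming arrows to N_3: N_3 := 2 if N_2 >= -2 else 5 no longer applies, and N_3 = 3.
N_4 = |N_3 - N_2|  [with N_3=3, N_2=0]  = 3

3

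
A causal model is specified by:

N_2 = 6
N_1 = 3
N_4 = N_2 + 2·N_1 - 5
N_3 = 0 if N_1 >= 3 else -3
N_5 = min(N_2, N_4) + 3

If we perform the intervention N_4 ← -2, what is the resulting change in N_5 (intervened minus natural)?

-8

Intervening sets N_4 = -2 and removes its equation (N_4 = N_2 + 2·N_1 - 5).
N_5 = min(N_2, N_4) + 3  [with N_2=6, N_4=-2]  = 1
Without intervention: N_4 = N_2 + 2·N_1 - 5  [with N_2=6, N_1=3]  = 7; N_5 = min(N_2, N_4) + 3  [with N_2=6, N_4=7]  = 9.
Change = 1 − 9 = -8.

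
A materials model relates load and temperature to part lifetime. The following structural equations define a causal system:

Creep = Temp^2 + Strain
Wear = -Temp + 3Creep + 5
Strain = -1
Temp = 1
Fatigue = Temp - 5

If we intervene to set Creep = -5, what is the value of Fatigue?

do(Creep=-5) replaces the equation Creep = Temp^2 + Strain with the constant Creep = -5.
Fatigue is not downstream of the intervention, so its value is determined by the original equations.
Fatigue = Temp - 5  [with Temp=1]  = -4

-4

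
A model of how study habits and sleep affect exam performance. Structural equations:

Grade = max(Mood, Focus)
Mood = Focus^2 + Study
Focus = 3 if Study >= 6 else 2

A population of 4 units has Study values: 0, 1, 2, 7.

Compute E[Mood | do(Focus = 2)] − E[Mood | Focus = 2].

The intervention sets Focus=2 in all 4 units regardless of Study. Recomputing Mood per unit gives 4, 5, 6, 11; average 6.5.
E[Mood|Focus=2] averages over only the 3 units with Focus=2 (Study = 0, 1, 2): Mood = 4, 5, 6, mean 5.
Difference = 6.5 − 5 = 1.5.

1.5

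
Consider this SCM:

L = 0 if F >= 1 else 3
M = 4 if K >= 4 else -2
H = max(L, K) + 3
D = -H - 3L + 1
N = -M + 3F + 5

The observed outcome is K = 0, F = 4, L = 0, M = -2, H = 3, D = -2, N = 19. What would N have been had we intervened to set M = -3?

The intervention breaks the incoming arrows to M: M = 4 if K >= 4 else -2 no longer applies, and M = -3.
N = -M + 3F + 5  [with M=-3, F=4]  = 20

20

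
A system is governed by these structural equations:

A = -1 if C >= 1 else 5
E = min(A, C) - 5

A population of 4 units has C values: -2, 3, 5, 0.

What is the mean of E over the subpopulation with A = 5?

Conditioning on A=5 selects the 2 unit(s) with C ∈ {-2, 0}. Their E values: -7, -5. Mean = -6.

-6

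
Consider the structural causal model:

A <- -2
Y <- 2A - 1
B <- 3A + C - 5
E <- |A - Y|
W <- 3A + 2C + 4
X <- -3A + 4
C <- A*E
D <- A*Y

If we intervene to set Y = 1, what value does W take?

-14

do(Y=1) replaces the equation Y <- 2A - 1 with the constant Y = 1.
E = |A - Y|  [with A=-2, Y=1]  = 3
C = A*E  [with A=-2, E=3]  = -6
W = 3A + 2C + 4  [with A=-2, C=-6]  = -14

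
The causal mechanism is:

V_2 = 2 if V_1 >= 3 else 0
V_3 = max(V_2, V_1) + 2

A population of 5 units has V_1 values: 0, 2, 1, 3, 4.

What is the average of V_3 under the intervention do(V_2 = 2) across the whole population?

The intervention sets V_2=2 in all 5 units regardless of V_1. Recomputing V_3 per unit gives 4, 4, 4, 5, 6; average 4.6.

4.6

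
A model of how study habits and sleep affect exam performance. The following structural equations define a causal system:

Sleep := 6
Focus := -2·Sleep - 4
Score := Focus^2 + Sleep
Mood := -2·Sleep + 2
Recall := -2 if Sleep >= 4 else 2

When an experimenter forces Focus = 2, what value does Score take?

10

The intervention breaks the incoming arrows to Focus: Focus := -2·Sleep - 4 no longer applies, and Focus = 2.
Score = Focus^2 + Sleep  [with Focus=2, Sleep=6]  = 10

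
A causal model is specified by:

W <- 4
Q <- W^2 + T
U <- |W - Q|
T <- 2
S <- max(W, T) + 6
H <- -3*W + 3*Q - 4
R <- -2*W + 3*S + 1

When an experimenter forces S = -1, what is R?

-10

The intervention breaks the incoming arrows to S: S <- max(W, T) + 6 no longer applies, and S = -1.
R = -2*W + 3*S + 1  [with W=4, S=-1]  = -10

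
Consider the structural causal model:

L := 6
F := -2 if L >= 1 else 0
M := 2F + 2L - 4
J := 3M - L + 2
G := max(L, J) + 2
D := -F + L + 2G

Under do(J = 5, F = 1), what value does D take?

The joint intervention fixes J = 5, F = 1, removing each variable's own equation.
G = max(L, J) + 2  [with L=6, J=5]  = 8
D = -F + L + 2G  [with F=1, L=6, G=8]  = 21

21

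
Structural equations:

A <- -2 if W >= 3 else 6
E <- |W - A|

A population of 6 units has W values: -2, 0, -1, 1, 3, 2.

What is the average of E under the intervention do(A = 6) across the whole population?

5.5

Every unit gets A=6 under the intervention. E values become 8, 6, 7, 5, 3, 4; E[E|do(A=6)] = 5.5.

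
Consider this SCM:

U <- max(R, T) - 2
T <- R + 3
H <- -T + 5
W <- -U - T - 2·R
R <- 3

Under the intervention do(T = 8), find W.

do(T=8) replaces the equation T <- R + 3 with the constant T = 8.
U = max(R, T) - 2  [with R=3, T=8]  = 6
W = -U - T - 2·R  [with U=6, T=8, R=3]  = -20

-20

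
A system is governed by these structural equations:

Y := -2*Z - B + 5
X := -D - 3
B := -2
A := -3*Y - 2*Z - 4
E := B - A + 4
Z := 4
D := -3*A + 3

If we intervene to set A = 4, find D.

-9

Under do(A=4), the mechanism A := -3*Y - 2*Z - 4 is discarded; A is fixed at 4.
D = -3*A + 3  [with A=4]  = -9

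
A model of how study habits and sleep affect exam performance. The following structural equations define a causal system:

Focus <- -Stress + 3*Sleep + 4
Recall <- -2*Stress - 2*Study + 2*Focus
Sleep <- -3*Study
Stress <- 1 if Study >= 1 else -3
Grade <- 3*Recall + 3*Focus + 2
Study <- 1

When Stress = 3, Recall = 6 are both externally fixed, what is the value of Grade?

Setting Stress = 3, Recall = 6 by intervention discards those variables' equations.
Sleep = -3*Study  [with Study=1]  = -3
Focus = -Stress + 3*Sleep + 4  [with Stress=3, Sleep=-3]  = -8
Grade = 3*Recall + 3*Focus + 2  [with Recall=6, Focus=-8]  = -4

-4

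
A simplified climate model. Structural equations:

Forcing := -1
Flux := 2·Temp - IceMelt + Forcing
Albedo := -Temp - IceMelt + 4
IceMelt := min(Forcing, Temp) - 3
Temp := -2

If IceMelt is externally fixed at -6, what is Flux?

do(IceMelt=-6) replaces the equation IceMelt := min(Forcing, Temp) - 3 with the constant IceMelt = -6.
Flux = 2·Temp - IceMelt + Forcing  [with Temp=-2, IceMelt=-6, Forcing=-1]  = 1

1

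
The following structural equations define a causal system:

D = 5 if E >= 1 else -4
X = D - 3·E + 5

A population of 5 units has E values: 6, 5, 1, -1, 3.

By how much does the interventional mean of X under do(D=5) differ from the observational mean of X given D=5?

The intervention sets D=5 in all 5 units regardless of E. Recomputing X per unit gives -8, -5, 7, 13, 1; average 1.6.
Observing D=5 restricts to units where D's equation naturally yields 5: E ∈ {6, 5, 1, 3}. In that subpopulation X = -8, -5, 7, 1, mean -1.25.
Difference = 1.6 − (-1.25) = 2.85.

2.85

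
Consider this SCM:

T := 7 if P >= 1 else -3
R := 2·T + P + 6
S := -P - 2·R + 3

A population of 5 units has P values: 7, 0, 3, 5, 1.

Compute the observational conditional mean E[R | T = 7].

24

Conditioning on T=7 selects the 4 unit(s) with P ∈ {7, 3, 5, 1}. Their R values: 27, 23, 25, 21. Mean = 24.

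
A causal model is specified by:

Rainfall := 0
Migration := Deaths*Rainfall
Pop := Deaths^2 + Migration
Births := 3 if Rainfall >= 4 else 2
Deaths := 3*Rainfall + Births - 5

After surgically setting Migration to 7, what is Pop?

16

Intervening sets Migration = 7 and removes its equation (Migration := Deaths*Rainfall).
Births = 3 if Rainfall >= 4 else 2  [with Rainfall=0]  = 2
Deaths = 3*Rainfall + Births - 5  [with Rainfall=0, Births=2]  = -3
Pop = Deaths^2 + Migration  [with Deaths=-3, Migration=7]  = 16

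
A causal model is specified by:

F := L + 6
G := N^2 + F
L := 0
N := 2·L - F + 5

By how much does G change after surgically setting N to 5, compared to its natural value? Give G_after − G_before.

The intervention breaks the incoming arrows to N: N := 2·L - F + 5 no longer applies, and N = 5.
F = L + 6  [with L=0]  = 6
G = N^2 + F  [with N=5, F=6]  = 31
Without intervention: F = L + 6  [with L=0]  = 6; N = 2·L - F + 5  [with L=0, F=6]  = -1; G = N^2 + F  [with N=-1, F=6]  = 7.
Change = 31 − 7 = 24.

24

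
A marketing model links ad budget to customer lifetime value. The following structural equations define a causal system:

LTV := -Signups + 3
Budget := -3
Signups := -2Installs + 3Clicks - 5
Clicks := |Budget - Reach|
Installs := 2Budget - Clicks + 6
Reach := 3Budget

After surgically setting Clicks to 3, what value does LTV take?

-7

The intervention breaks the incoming arrows to Clicks: Clicks := |Budget - Reach| no longer applies, and Clicks = 3.
Installs = 2Budget - Clicks + 6  [with Budget=-3, Clicks=3]  = -3
Signups = -2Installs + 3Clicks - 5  [with Installs=-3, Clicks=3]  = 10
LTV = -Signups + 3  [with Signups=10]  = -7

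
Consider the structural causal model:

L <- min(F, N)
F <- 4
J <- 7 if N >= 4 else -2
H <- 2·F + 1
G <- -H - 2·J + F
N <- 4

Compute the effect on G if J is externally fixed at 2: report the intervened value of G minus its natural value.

10

The intervention breaks the incoming arrows to J: J <- 7 if N >= 4 else -2 no longer applies, and J = 2.
H = 2·F + 1  [with F=4]  = 9
G = -H - 2·J + F  [with H=9, J=2, F=4]  = -9
Without intervention: J = 7 if N >= 4 else -2  [with N=4]  = 7; H = 2·F + 1  [with F=4]  = 9; G = -H - 2·J + F  [with H=9, J=7, F=4]  = -19.
Change = -9 − (-19) = 10.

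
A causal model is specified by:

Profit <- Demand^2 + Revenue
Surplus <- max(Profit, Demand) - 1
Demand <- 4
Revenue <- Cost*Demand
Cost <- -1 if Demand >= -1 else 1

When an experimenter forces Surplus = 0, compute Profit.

12

The intervention breaks the incoming arrows to Surplus: Surplus <- max(Profit, Demand) - 1 no longer applies, and Surplus = 0.
Since Profit is not a descendant of the intervened variable, it is unaffected.
Cost = -1 if Demand >= -1 else 1  [with Demand=4]  = -1
Revenue = Cost*Demand  [with Cost=-1, Demand=4]  = -4
Profit = Demand^2 + Revenue  [with Demand=4, Revenue=-4]  = 12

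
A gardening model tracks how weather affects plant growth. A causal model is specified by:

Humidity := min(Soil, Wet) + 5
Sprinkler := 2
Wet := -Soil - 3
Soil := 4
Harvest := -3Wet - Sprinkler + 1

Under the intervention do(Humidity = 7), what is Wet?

-7

Under do(Humidity=7), the mechanism Humidity := min(Soil, Wet) + 5 is discarded; Humidity is fixed at 7.
Since Wet is not a descendant of the intervened variable, it is unaffected.
Wet = -Soil - 3  [with Soil=4]  = -7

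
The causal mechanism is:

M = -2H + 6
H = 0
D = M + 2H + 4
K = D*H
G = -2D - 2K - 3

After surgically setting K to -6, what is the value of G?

-11

Intervening sets K = -6 and removes its equation (K = D*H).
M = -2H + 6  [with H=0]  = 6
D = M + 2H + 4  [with M=6, H=0]  = 10
G = -2D - 2K - 3  [with D=10, K=-6]  = -11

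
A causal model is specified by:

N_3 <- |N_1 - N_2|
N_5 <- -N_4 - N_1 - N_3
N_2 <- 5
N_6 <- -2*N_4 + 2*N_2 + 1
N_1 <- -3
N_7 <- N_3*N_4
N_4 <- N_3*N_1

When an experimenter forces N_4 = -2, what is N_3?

Under do(N_4=-2), the mechanism N_4 <- N_3*N_1 is discarded; N_4 is fixed at -2.
Since N_3 is not a descendant of the intervened variable, it is unaffected.
N_3 = |N_1 - N_2|  [with N_1=-3, N_2=5]  = 8

8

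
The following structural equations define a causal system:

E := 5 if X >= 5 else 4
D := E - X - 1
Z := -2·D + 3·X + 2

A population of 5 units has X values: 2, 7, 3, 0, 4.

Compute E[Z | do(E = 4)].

Every unit gets E=4 under the intervention. Z values become 6, 31, 11, -4, 16; E[Z|do(E=4)] = 12.

12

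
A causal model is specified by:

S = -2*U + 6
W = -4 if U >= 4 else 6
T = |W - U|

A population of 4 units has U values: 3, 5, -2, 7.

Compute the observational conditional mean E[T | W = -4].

10

E[T|W=-4] averages over only the 2 units with W=-4 (U = 5, 7): T = 9, 11, mean 10.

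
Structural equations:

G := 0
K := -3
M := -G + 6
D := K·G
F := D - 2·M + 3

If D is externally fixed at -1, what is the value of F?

Intervening sets D = -1 and removes its equation (D := K·G).
M = -G + 6  [with G=0]  = 6
F = D - 2·M + 3  [with D=-1, M=6]  = -10

-10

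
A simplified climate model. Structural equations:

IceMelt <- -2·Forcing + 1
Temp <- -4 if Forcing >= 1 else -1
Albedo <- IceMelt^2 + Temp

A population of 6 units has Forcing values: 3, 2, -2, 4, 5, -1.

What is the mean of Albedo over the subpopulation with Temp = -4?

37

E[Albedo|Temp=-4] averages over only the 4 units with Temp=-4 (Forcing = 3, 2, 4, 5): Albedo = 21, 5, 45, 77, mean 37.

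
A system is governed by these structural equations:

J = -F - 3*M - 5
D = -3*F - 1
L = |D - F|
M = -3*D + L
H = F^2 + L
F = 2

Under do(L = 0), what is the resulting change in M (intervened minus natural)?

-9

The intervention breaks the incoming arrows to L: L = |D - F| no longer applies, and L = 0.
D = -3*F - 1  [with F=2]  = -7
M = -3*D + L  [with D=-7, L=0]  = 21
Without intervention: D = -3*F - 1  [with F=2]  = -7; L = |D - F|  [with D=-7, F=2]  = 9; M = -3*D + L  [with D=-7, L=9]  = 30.
Change = 21 − 30 = -9.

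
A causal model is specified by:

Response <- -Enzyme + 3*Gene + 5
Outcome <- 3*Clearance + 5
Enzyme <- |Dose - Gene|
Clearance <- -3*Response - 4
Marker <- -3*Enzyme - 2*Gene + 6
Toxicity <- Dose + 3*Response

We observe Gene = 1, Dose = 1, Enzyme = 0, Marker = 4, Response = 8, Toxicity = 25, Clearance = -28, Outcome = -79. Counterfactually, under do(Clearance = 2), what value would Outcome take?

do(Clearance=2) replaces the equation Clearance <- -3*Response - 4 with the constant Clearance = 2.
Outcome = 3*Clearance + 5  [with Clearance=2]  = 11

11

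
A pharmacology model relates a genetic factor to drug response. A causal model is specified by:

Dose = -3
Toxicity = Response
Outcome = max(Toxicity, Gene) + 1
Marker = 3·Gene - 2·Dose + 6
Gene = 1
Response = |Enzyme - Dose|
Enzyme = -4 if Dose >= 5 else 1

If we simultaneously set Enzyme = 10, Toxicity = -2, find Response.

13

The joint intervention fixes Enzyme = 10, Toxicity = -2, removing each variable's own equation.
Response = |Enzyme - Dose|  [with Enzyme=10, Dose=-3]  = 13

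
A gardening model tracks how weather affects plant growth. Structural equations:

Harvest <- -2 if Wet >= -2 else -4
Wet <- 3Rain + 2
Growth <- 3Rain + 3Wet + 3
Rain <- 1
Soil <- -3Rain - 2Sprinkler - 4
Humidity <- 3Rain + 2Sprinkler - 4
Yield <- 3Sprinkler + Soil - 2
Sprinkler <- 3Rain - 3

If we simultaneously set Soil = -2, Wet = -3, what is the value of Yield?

Under do(Soil = -2, Wet = -3), each intervened variable's structural equation is replaced by its fixed value.
Sprinkler = 3Rain - 3  [with Rain=1]  = 0
Yield = 3Sprinkler + Soil - 2  [with Sprinkler=0, Soil=-2]  = -4

-4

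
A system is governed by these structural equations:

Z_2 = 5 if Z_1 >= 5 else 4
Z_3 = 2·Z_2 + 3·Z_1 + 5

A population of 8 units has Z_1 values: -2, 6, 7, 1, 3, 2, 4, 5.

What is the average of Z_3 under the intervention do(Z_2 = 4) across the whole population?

22.75

Every unit gets Z_2=4 under the intervention. Z_3 values become 7, 31, 34, 16, 22, 19, 25, 28; E[Z_3|do(Z_2=4)] = 22.75.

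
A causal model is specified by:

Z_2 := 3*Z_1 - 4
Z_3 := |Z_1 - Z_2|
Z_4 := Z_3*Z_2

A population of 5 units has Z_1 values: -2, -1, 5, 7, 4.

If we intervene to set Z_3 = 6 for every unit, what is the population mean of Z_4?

22.8

Every unit gets Z_3=6 under the intervention. Z_4 values become -60, -42, 66, 102, 48; E[Z_4|do(Z_3=6)] = 22.8.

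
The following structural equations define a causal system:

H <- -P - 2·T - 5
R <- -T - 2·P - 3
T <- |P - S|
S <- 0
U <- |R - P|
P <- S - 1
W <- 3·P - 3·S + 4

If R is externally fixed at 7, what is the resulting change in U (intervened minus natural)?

7

Intervening sets R = 7 and removes its equation (R <- -T - 2·P - 3).
P = S - 1  [with S=0]  = -1
U = |R - P|  [with R=7, P=-1]  = 8
Without intervention: P = S - 1  [with S=0]  = -1; T = |P - S|  [with P=-1, S=0]  = 1; R = -T - 2·P - 3  [with T=1, P=-1]  = -2; U = |R - P|  [with R=-2, P=-1]  = 1.
Change = 8 − 1 = 7.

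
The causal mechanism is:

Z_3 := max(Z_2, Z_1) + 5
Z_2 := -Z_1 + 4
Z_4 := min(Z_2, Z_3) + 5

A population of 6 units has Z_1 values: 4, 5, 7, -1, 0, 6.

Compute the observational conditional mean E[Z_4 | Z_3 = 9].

7

E[Z_4|Z_3=9] averages over only the 2 units with Z_3=9 (Z_1 = 4, 0): Z_4 = 5, 9, mean 7.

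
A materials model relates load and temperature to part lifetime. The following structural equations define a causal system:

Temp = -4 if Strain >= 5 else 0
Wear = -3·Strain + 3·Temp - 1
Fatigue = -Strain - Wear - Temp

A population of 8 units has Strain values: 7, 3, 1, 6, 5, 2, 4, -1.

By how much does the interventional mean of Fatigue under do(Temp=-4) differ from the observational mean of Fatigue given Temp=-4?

-5.25

Under do(Temp=-4), Temp's equation is replaced by Temp=-4 for every unit. Per-unit Fatigue: 31, 23, 19, 29, 27, 21, 25, 15. Mean = 23.75.
Observing Temp=-4 restricts to units where Temp's equation naturally yields -4: Strain ∈ {7, 6, 5}. In that subpopulation Fatigue = 31, 29, 27, mean 29.
Difference = 23.75 − 29 = -5.25.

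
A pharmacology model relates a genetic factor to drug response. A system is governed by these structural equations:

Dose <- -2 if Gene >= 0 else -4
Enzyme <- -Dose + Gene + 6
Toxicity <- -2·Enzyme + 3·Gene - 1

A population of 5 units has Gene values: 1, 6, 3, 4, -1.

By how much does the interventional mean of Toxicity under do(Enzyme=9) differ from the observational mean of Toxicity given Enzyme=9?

7.8

The intervention sets Enzyme=9 in all 5 units regardless of Gene. Recomputing Toxicity per unit gives -16, -1, -10, -7, -22; average -11.2.
Conditioning on Enzyme=9 selects the 2 unit(s) with Gene ∈ {1, -1}. Their Toxicity values: -16, -22. Mean = -19.
Difference = -11.2 − (-19) = 7.8.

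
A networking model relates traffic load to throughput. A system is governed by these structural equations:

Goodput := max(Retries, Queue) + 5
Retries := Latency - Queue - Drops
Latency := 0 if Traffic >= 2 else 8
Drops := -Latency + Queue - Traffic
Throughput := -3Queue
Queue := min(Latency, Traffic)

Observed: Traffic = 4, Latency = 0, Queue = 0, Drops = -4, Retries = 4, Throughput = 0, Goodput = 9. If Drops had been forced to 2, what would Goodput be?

The intervention breaks the incoming arrows to Drops: Drops := -Latency + Queue - Traffic no longer applies, and Drops = 2.
Latency = 0 if Traffic >= 2 else 8  [with Traffic=4]  = 0
Queue = min(Latency, Traffic)  [with Latency=0, Traffic=4]  = 0
Retries = Latency - Queue - Drops  [with Latency=0, Queue=0, Drops=2]  = -2
Goodput = max(Retries, Queue) + 5  [with Retries=-2, Queue=0]  = 5

5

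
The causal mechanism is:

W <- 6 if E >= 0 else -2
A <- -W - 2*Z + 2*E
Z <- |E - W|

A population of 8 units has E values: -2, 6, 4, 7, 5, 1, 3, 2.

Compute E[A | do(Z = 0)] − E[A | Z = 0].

Every unit gets Z=0 under the intervention. A values become -2, 6, 2, 8, 4, -4, 0, -2; E[A|do(Z=0)] = 1.5.
E[A|Z=0] averages over only the 2 units with Z=0 (E = -2, 6): A = -2, 6, mean 2.
Difference = 1.5 − 2 = -0.5.

-0.5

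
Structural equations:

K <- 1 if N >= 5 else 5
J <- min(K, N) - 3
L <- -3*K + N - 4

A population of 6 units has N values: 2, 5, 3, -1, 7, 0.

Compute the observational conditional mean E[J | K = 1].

Conditioning on K=1 selects the 2 unit(s) with N ∈ {5, 7}. Their J values: -2, -2. Mean = -2.

-2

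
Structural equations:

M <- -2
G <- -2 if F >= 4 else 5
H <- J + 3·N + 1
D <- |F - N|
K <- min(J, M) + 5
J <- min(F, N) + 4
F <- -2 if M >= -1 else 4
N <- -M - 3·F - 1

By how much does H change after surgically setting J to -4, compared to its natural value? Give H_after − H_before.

3

Intervening sets J = -4 and removes its equation (J <- min(F, N) + 4).
F = -2 if M >= -1 else 4  [with M=-2]  = 4
N = -M - 3·F - 1  [with M=-2, F=4]  = -11
H = J + 3·N + 1  [with J=-4, N=-11]  = -36
Without intervention: F = -2 if M >= -1 else 4  [with M=-2]  = 4; N = -M - 3·F - 1  [with M=-2, F=4]  = -11; J = min(F, N) + 4  [with F=4, N=-11]  = -7; H = J + 3·N + 1  [with J=-7, N=-11]  = -39.
Change = -36 − (-39) = 3.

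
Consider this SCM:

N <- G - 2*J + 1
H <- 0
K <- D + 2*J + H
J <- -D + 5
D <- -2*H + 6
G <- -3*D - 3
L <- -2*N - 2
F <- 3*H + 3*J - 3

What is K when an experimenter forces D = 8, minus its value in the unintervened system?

do(D=8) replaces the equation D <- -2*H + 6 with the constant D = 8.
J = -D + 5  [with D=8]  = -3
K = D + 2*J + H  [with D=8, J=-3, H=0]  = 2
Without intervention: D = -2*H + 6  [with H=0]  = 6; J = -D + 5  [with D=6]  = -1; K = D + 2*J + H  [with D=6, J=-1, H=0]  = 4.
Change = 2 − 4 = -2.

-2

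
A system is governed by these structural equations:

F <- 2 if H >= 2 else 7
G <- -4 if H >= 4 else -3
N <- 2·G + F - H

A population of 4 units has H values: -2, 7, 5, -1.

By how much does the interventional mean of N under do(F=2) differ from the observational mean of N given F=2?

4.75

The intervention sets F=2 in all 4 units regardless of H. Recomputing N per unit gives -2, -13, -11, -3; average -7.25.
Conditioning on F=2 selects the 2 unit(s) with H ∈ {7, 5}. Their N values: -13, -11. Mean = -12.
Difference = -7.25 − (-12) = 4.75.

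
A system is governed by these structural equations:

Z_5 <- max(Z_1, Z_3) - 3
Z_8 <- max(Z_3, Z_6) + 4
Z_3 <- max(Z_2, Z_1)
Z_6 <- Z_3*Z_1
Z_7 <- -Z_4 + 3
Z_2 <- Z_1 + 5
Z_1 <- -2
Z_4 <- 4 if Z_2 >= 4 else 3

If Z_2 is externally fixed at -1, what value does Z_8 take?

6

do(Z_2=-1) replaces the equation Z_2 <- Z_1 + 5 with the constant Z_2 = -1.
Z_3 = max(Z_2, Z_1)  [with Z_2=-1, Z_1=-2]  = -1
Z_6 = Z_3*Z_1  [with Z_3=-1, Z_1=-2]  = 2
Z_8 = max(Z_3, Z_6) + 4  [with Z_3=-1, Z_6=2]  = 6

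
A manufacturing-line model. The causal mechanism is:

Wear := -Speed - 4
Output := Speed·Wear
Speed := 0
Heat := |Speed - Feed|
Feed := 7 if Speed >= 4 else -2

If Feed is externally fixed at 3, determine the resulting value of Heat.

The intervention breaks the incoming arrows to Feed: Feed := 7 if Speed >= 4 else -2 no longer applies, and Feed = 3.
Heat = |Speed - Feed|  [with Speed=0, Feed=3]  = 3

3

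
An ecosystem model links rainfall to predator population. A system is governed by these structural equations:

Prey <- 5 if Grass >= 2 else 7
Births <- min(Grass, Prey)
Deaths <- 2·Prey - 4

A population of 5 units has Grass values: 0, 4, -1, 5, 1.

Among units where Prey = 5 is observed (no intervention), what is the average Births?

4.5

Observing Prey=5 restricts to units where Prey's equation naturally yields 5: Grass ∈ {4, 5}. In that subpopulation Births = 4, 5, mean 4.5.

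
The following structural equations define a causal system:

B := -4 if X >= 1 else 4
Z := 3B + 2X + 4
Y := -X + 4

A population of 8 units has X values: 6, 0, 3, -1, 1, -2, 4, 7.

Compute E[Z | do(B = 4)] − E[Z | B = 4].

do(B=4) breaks B's dependence on X. With B=4 fixed, Z across the units is 28, 16, 22, 14, 18, 12, 24, 30, mean 20.5.
E[Z|B=4] averages over only the 3 units with B=4 (X = 0, -1, -2): Z = 16, 14, 12, mean 14.
Difference = 20.5 − 14 = 6.5.

6.5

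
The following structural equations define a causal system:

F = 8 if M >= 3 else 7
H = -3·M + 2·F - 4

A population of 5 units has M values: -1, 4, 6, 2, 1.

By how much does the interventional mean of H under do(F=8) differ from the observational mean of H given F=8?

Under do(F=8), F's equation is replaced by F=8 for every unit. Per-unit H: 15, 0, -6, 6, 9. Mean = 4.8.
E[H|F=8] averages over only the 2 units with F=8 (M = 4, 6): H = 0, -6, mean -3.
Difference = 4.8 − (-3) = 7.8.

7.8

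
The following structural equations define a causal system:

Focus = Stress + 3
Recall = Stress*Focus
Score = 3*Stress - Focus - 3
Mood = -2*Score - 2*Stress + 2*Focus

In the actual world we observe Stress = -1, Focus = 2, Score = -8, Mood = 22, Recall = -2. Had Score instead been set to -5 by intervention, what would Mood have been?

16

The intervention breaks the incoming arrows to Score: Score = 3*Stress - Focus - 3 no longer applies, and Score = -5.
Focus = Stress + 3  [with Stress=-1]  = 2
Mood = -2*Score - 2*Stress + 2*Focus  [with Score=-5, Stress=-1, Focus=2]  = 16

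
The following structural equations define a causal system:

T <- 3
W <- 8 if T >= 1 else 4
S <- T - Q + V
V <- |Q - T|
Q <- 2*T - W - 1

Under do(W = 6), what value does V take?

Under do(W=6), the mechanism W <- 8 if T >= 1 else 4 is discarded; W is fixed at 6.
Q = 2*T - W - 1  [with T=3, W=6]  = -1
V = |Q - T|  [with Q=-1, T=3]  = 4

4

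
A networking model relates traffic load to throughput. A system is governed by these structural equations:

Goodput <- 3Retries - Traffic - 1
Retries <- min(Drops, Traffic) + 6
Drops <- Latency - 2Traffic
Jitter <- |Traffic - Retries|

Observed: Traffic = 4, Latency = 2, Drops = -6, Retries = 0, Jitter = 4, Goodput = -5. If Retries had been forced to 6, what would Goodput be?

13

Under do(Retries=6), the mechanism Retries <- min(Drops, Traffic) + 6 is discarded; Retries is fixed at 6.
Goodput = 3Retries - Traffic - 1  [with Retries=6, Traffic=4]  = 13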